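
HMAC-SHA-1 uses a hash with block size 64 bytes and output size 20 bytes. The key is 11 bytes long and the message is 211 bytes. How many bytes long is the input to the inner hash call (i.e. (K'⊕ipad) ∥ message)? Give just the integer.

Key is 11 ≤ 64 bytes, zero-padded: |K'| = 64.
Inner input = (K'⊕ipad) ∥ m → 64 + 211 = 275 bytes.

275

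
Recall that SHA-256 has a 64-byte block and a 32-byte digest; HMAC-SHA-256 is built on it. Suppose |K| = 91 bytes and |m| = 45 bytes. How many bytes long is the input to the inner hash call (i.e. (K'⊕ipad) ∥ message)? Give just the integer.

109

Key is 91 > 64 bytes, so it is hashed to 32 bytes then zero-padded to 64: |K'| = 64.
Inner input = (K'⊕ipad) ∥ m → 64 + 45 = 109 bytes.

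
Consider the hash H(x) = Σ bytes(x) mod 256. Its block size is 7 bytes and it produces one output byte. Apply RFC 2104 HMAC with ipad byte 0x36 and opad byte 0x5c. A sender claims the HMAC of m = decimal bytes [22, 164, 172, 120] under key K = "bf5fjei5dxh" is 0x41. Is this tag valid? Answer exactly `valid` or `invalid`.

Key "bf5fjei5dxh" = 62 66 35 66 6a 65 69 35 64 78 68 is 11 bytes > B = 7, so hash it first: H(key) = 14, then zero-pad to 7 bytes: K' = 14 00 00 00 00 00 00.
K' ⊕ ipad = 22 36 36 36 36 36 36; K' ⊕ opad = 48 5c 5c 5c 5c 5c 5c.
Inner hash: sum = 34+54+54+54+54+54+54+22+164+172+120 = 836; mod 256 = 68 → 44.
Outer hash (recomputed tag): sum = 72+92+92+92+92+92+92+68 = 692; mod 256 = 180 → b4.
Recomputed tag = b4; claimed = 41 → mismatch.

invalid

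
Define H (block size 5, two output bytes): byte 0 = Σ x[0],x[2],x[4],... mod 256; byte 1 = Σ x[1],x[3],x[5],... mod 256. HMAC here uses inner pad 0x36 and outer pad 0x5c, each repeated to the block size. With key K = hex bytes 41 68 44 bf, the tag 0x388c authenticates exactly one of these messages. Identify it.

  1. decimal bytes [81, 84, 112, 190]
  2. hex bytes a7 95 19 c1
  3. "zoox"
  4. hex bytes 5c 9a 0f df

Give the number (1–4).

2

Key hex bytes 41 68 44 bf is 4 bytes ≤ B = 5; zero-pad to 5 bytes: K' = 41 68 44 bf 00.
K' ⊕ ipad = 77 5e 72 89 36; K' ⊕ opad = 1d 34 18 e3 5c.
m1: inner = H(77 5e 72 89 36 51 54 70 be) = 31 a8; tag = H(1d 34 18 e3 5c 31 a8) = 3948
m2: inner = H(77 5e 72 89 36 a7 95 19 c1) = 75 a7; tag = H(1d 34 18 e3 5c 75 a7) = 388c ← matches
m3: inner = H(77 5e 72 89 36 7a 6f 6f 78) = 06 d0; tag = H(1d 34 18 e3 5c 06 d0) = 611d
m4: inner = H(77 5e 72 89 36 5c 9a 0f df) = 98 52; tag = H(1d 34 18 e3 5c 98 52) = e3af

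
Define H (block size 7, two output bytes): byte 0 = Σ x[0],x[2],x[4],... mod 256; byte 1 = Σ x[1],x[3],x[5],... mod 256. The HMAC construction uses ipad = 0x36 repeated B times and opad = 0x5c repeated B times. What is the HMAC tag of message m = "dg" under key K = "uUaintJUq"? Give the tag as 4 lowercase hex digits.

3865

Key "uUaintJUq" = 75 55 61 69 6e 74 4a 55 71 is 9 bytes > B = 7, so hash it first: H(key) = ff 87, then zero-pad to 7 bytes: K' = ff 87 00 00 00 00 00.
K' ⊕ ipad = c9 b1 36 36 36 36 36.  K' ⊕ opad = a3 db 5c 5c 5c 5c 5c.
Inner input = (K'⊕ipad) ∥ m = c9 b1 36 36 36 36 36 ∥ 64 67.
Inner hash: even-index sum = 466 mod 256 = 210; odd-index sum = 385 mod 256 = 129 → d2 81.
Outer input = (K'⊕opad) ∥ inner = a3 db 5c 5c 5c 5c 5c ∥ d2 81.
Outer hash (tag): even-index sum = 568 mod 256 = 56; odd-index sum = 613 mod 256 = 101 → 38 65.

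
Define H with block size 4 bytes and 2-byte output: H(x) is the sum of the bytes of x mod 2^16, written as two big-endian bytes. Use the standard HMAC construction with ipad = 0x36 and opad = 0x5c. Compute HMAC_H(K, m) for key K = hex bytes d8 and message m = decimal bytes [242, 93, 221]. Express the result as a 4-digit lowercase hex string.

0257

Key hex bytes d8 is 1 byte ≤ B = 4; zero-pad to 4 bytes: K' = d8 00 00 00.
K' ⊕ ipad = ee 36 36 36.  K' ⊕ opad = 84 5c 5c 5c.
Inner input = (K'⊕ipad) ∥ m = ee 36 36 36 ∥ f2 5d dd.
Inner hash: sum = 238+54+54+54+242+93+221 = 956 → 03 bc.
Outer input = (K'⊕opad) ∥ inner = 84 5c 5c 5c ∥ 03 bc.
Outer hash (tag): sum = 132+92+92+92+3+188 = 599 → 02 57.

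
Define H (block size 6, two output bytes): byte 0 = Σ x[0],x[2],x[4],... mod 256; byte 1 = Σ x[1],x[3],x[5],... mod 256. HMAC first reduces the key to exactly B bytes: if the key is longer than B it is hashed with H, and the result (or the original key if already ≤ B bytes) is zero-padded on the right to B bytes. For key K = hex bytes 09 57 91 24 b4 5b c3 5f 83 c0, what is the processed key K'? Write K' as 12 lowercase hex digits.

|K| = 10 > B = 6, so first hash the key.
H(K): even-index sum = 660 mod 256 = 148; odd-index sum = 501 mod 256 = 245 → 94 f5.
Zero-pad H(K) = 94 f5 to 6 bytes: K' = 94 f5 00 00 00 00.

94f500000000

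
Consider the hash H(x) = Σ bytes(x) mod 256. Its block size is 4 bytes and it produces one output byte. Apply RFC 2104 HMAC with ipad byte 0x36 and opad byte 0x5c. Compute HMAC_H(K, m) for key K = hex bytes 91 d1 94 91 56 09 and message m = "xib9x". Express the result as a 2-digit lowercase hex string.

34

Key hex bytes 91 d1 94 91 56 09 is 6 bytes > B = 4, so hash it first: H(key) = e6, then zero-pad to 4 bytes: K' = e6 00 00 00.
K' ⊕ ipad = d0 36 36 36.  K' ⊕ opad = ba 5c 5c 5c.
Inner input = (K'⊕ipad) ∥ m = d0 36 36 36 ∥ 78 69 62 39 78.
Inner hash: sum = 208+54+54+54+120+105+98+57+120 = 870; mod 256 = 102 → 66.
Outer input = (K'⊕opad) ∥ inner = ba 5c 5c 5c ∥ 66.
Outer hash (tag): sum = 186+92+92+92+102 = 564; mod 256 = 52 → 34.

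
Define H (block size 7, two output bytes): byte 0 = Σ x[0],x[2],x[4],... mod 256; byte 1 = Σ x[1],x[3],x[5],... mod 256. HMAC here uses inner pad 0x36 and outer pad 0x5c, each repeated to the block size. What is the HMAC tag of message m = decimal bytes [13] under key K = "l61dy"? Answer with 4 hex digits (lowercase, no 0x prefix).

b3e4

Key "l61dy" = 6c 36 31 64 79 is 5 bytes ≤ B = 7; zero-pad to 7 bytes: K' = 6c 36 31 64 79 00 00.
K' ⊕ ipad = 5a 00 07 52 4f 36 36.  K' ⊕ opad = 30 6a 6d 38 25 5c 5c.
Inner input = (K'⊕ipad) ∥ m = 5a 00 07 52 4f 36 36 ∥ 0d.
Inner hash: even-index sum = 230 mod 256 = 230; odd-index sum = 149 mod 256 = 149 → e6 95.
Outer input = (K'⊕opad) ∥ inner = 30 6a 6d 38 25 5c 5c ∥ e6 95.
Outer hash (tag): even-index sum = 435 mod 256 = 179; odd-index sum = 484 mod 256 = 228 → b3 e4.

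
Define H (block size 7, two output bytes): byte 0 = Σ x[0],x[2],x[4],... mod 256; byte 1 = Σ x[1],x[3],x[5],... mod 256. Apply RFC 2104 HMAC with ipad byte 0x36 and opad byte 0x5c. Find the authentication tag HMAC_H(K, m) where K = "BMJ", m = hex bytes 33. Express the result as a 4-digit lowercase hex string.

Key "BMJ" = 42 4d 4a is 3 bytes ≤ B = 7; zero-pad to 7 bytes: K' = 42 4d 4a 00 00 00 00.
K' ⊕ ipad = 74 7b 7c 36 36 36 36.  K' ⊕ opad = 1e 11 16 5c 5c 5c 5c.
Inner input = (K'⊕ipad) ∥ m = 74 7b 7c 36 36 36 36 ∥ 33.
Inner hash: even-index sum = 348 mod 256 = 92; odd-index sum = 282 mod 256 = 26 → 5c 1a.
Outer input = (K'⊕opad) ∥ inner = 1e 11 16 5c 5c 5c 5c ∥ 5c 1a.
Outer hash (tag): even-index sum = 262 mod 256 = 6; odd-index sum = 293 mod 256 = 37 → 06 25.

0625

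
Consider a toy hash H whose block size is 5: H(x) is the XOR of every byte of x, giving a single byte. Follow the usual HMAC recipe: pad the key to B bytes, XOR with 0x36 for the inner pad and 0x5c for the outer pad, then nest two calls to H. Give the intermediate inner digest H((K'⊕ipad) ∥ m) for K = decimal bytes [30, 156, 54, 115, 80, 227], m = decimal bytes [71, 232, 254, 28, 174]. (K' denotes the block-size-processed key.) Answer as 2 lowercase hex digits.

a1

Key decimal bytes [30, 156, 54, 115, 80, 227] = 1e 9c 36 73 50 e3 is 6 bytes > B = 5, so hash it first: H(key) = 74, then zero-pad to 5 bytes: K' = 74 00 00 00 00.
K' ⊕ ipad = 42 36 36 36 36.
Inner input = 42 36 36 36 36 ∥ 47 e8 fe 1c ae.
Inner hash: XOR 42⊕36⊕36⊕36⊕36⊕47⊕e8⊕fe⊕1c⊕ae = a1.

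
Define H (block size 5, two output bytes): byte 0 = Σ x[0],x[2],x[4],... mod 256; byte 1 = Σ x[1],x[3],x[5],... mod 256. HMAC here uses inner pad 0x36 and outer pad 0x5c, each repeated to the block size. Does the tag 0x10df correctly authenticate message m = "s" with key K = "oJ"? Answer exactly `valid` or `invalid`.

invalid

Key "oJ" = 6f 4a is 2 bytes ≤ B = 5; zero-pad to 5 bytes: K' = 6f 4a 00 00 00.
K' ⊕ ipad = 59 7c 36 36 36; K' ⊕ opad = 33 16 5c 5c 5c.
Inner hash: even-index sum = 197 mod 256 = 197; odd-index sum = 293 mod 256 = 37 → c5 25.
Outer hash (recomputed tag): even-index sum = 272 mod 256 = 16; odd-index sum = 311 mod 256 = 55 → 10 37.
Recomputed tag = 1037; claimed = 10df → mismatch.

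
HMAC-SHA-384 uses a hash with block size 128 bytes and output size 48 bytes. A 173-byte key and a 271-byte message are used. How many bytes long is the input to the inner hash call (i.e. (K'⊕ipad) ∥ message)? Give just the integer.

399

Key is 173 > 128 bytes, so it is hashed to 48 bytes then zero-padded to 128: |K'| = 128.
Inner input = (K'⊕ipad) ∥ m → 128 + 271 = 399 bytes.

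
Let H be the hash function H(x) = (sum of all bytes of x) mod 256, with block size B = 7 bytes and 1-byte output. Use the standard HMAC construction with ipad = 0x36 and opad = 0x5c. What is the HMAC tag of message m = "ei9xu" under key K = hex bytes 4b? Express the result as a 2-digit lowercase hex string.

Key hex bytes 4b is 1 byte ≤ B = 7; zero-pad to 7 bytes: K' = 4b 00 00 00 00 00 00.
K' ⊕ ipad = 7d 36 36 36 36 36 36.  K' ⊕ opad = 17 5c 5c 5c 5c 5c 5c.
Inner input = (K'⊕ipad) ∥ m = 7d 36 36 36 36 36 36 ∥ 65 69 39 78 75.
Inner hash: sum = 125+54+54+54+54+54+54+101+105+57+120+117 = 949; mod 256 = 181 → b5.
Outer input = (K'⊕opad) ∥ inner = 17 5c 5c 5c 5c 5c 5c ∥ b5.
Outer hash (tag): sum = 23+92+92+92+92+92+92+181 = 756; mod 256 = 244 → f4.

f4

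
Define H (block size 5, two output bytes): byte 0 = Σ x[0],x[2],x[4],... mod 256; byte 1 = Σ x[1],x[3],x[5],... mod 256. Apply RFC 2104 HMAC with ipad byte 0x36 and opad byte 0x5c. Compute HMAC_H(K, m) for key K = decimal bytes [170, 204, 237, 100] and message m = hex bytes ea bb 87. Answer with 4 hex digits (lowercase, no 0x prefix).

c030

Key decimal bytes [170, 204, 237, 100] = aa cc ed 64 is 4 bytes ≤ B = 5; zero-pad to 5 bytes: K' = aa cc ed 64 00.
K' ⊕ ipad = 9c fa db 52 36.  K' ⊕ opad = f6 90 b1 38 5c.
Inner input = (K'⊕ipad) ∥ m = 9c fa db 52 36 ∥ ea bb 87.
Inner hash: even-index sum = 616 mod 256 = 104; odd-index sum = 701 mod 256 = 189 → 68 bd.
Outer input = (K'⊕opad) ∥ inner = f6 90 b1 38 5c ∥ 68 bd.
Outer hash (tag): even-index sum = 704 mod 256 = 192; odd-index sum = 304 mod 256 = 48 → c0 30.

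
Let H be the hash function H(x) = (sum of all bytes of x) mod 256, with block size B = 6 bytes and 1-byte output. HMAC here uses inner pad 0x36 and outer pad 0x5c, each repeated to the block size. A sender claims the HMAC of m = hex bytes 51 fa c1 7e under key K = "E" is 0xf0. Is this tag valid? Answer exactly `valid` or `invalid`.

Key "E" = 45 is 1 byte ≤ B = 6; zero-pad to 6 bytes: K' = 45 00 00 00 00 00.
K' ⊕ ipad = 73 36 36 36 36 36; K' ⊕ opad = 19 5c 5c 5c 5c 5c.
Inner hash: sum = 115+54+54+54+54+54+81+250+193+126 = 1035; mod 256 = 11 → 0b.
Outer hash (recomputed tag): sum = 25+92+92+92+92+92+11 = 496; mod 256 = 240 → f0.
Recomputed tag = f0; claimed = f0 → match.

valid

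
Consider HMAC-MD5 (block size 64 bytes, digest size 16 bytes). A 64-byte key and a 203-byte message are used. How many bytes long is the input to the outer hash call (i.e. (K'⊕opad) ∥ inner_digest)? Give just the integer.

Key is 64 ≤ 64 bytes, zero-padded: |K'| = 64.
Outer input = (K'⊕opad) ∥ H(inner) → 64 + 16 = 80 bytes.

80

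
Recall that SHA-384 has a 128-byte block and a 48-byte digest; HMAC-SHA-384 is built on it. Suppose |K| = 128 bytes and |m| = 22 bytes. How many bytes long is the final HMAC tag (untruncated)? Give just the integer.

The tag is one SHA-384 digest: 48 bytes.

48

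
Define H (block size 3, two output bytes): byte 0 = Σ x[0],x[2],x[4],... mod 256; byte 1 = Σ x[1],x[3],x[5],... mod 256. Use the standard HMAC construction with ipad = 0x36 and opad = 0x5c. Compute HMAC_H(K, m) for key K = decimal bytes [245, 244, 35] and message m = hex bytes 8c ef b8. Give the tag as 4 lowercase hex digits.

2e6f

Key decimal bytes [245, 244, 35] = f5 f4 23 is exactly B = 3 bytes: K' = f5 f4 23.
K' ⊕ ipad = c3 c2 15.  K' ⊕ opad = a9 a8 7f.
Inner input = (K'⊕ipad) ∥ m = c3 c2 15 ∥ 8c ef b8.
Inner hash: even-index sum = 455 mod 256 = 199; odd-index sum = 518 mod 256 = 6 → c7 06.
Outer input = (K'⊕opad) ∥ inner = a9 a8 7f ∥ c7 06.
Outer hash (tag): even-index sum = 302 mod 256 = 46; odd-index sum = 367 mod 256 = 111 → 2e 6f.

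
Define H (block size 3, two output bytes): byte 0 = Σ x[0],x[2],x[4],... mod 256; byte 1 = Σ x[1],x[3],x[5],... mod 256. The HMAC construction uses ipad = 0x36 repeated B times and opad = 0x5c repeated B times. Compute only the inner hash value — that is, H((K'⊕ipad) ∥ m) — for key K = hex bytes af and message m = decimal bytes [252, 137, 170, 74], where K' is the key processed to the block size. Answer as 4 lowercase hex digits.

a2dc

Key hex bytes af is 1 byte ≤ B = 3; zero-pad to 3 bytes: K' = af 00 00.
K' ⊕ ipad = 99 36 36.
Inner input = 99 36 36 ∥ fc 89 aa 4a.
Inner hash: even-index sum = 418 mod 256 = 162; odd-index sum = 476 mod 256 = 220 → a2 dc.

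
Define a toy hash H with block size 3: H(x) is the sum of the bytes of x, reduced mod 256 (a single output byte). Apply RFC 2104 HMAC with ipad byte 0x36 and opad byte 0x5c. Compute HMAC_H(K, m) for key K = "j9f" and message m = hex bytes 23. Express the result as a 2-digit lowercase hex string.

Key "j9f" = 6a 39 66 is exactly B = 3 bytes: K' = 6a 39 66.
K' ⊕ ipad = 5c 0f 50.  K' ⊕ opad = 36 65 3a.
Inner input = (K'⊕ipad) ∥ m = 5c 0f 50 ∥ 23.
Inner hash: sum = 92+15+80+35 = 222 → de.
Outer input = (K'⊕opad) ∥ inner = 36 65 3a ∥ de.
Outer hash (tag): sum = 54+101+58+222 = 435; mod 256 = 179 → b3.

b3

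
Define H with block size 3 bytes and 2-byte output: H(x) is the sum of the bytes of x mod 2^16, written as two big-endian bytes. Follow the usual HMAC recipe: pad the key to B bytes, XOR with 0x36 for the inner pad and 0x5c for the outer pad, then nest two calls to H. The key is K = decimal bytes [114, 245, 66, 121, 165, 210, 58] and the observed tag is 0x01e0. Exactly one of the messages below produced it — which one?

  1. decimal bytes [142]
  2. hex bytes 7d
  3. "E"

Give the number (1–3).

3

Key decimal bytes [114, 245, 66, 121, 165, 210, 58] = 72 f5 42 79 a5 d2 3a is 7 bytes > B = 3, so hash it first: H(key) = 03 d3, then zero-pad to 3 bytes: K' = 03 d3 00.
K' ⊕ ipad = 35 e5 36; K' ⊕ opad = 5f 8f 5c.
m1: inner = H(35 e5 36 8e) = 01 de; tag = H(5f 8f 5c 01 de) = 0229
m2: inner = H(35 e5 36 7d) = 01 cd; tag = H(5f 8f 5c 01 cd) = 0218
m3: inner = H(35 e5 36 45) = 01 95; tag = H(5f 8f 5c 01 95) = 01e0 ← matches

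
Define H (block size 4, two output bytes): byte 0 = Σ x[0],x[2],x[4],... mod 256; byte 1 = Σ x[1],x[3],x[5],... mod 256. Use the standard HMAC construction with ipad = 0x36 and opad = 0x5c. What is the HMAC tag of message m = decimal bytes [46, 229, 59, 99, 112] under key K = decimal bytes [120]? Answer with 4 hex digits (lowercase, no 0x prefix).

dd6c

Key decimal bytes [120] = 78 is 1 byte ≤ B = 4; zero-pad to 4 bytes: K' = 78 00 00 00.
K' ⊕ ipad = 4e 36 36 36.  K' ⊕ opad = 24 5c 5c 5c.
Inner input = (K'⊕ipad) ∥ m = 4e 36 36 36 ∥ 2e e5 3b 63 70.
Inner hash: even-index sum = 349 mod 256 = 93; odd-index sum = 436 mod 256 = 180 → 5d b4.
Outer input = (K'⊕opad) ∥ inner = 24 5c 5c 5c ∥ 5d b4.
Outer hash (tag): even-index sum = 221 mod 256 = 221; odd-index sum = 364 mod 256 = 108 → dd 6c.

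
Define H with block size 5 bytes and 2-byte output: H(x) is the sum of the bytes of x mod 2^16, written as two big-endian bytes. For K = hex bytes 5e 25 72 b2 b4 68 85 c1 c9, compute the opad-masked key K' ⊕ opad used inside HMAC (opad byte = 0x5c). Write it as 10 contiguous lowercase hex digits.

Key hex bytes 5e 25 72 b2 b4 68 85 c1 c9 is 9 bytes > B = 5, so hash it first: H(key) = 04 d2, then zero-pad to 5 bytes: K' = 04 d2 00 00 00.
XOR each byte with 0x5c: 04⊕5c=58, d2⊕5c=8e, 00⊕5c=5c, 00⊕5c=5c, 00⊕5c=5c.

588e5c5c5c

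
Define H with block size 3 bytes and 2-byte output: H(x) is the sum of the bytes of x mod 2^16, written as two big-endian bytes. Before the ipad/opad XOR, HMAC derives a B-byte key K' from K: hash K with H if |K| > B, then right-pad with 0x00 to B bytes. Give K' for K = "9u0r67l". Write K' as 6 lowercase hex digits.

|K| = 7 > B = 3, so first hash the key.
H(K): sum = 57+117+48+114+54+55+108 = 553 → 02 29.
Zero-pad H(K) = 02 29 to 3 bytes: K' = 02 29 00.

022900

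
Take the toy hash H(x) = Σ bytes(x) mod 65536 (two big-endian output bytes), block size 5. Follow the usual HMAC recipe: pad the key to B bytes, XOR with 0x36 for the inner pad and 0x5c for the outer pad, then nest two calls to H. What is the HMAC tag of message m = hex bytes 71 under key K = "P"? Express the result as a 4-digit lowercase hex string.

Key "P" = 50 is 1 byte ≤ B = 5; zero-pad to 5 bytes: K' = 50 00 00 00 00.
K' ⊕ ipad = 66 36 36 36 36.  K' ⊕ opad = 0c 5c 5c 5c 5c.
Inner input = (K'⊕ipad) ∥ m = 66 36 36 36 36 ∥ 71.
Inner hash: sum = 102+54+54+54+54+113 = 431 → 01 af.
Outer input = (K'⊕opad) ∥ inner = 0c 5c 5c 5c 5c ∥ 01 af.
Outer hash (tag): sum = 12+92+92+92+92+1+175 = 556 → 02 2c.

022c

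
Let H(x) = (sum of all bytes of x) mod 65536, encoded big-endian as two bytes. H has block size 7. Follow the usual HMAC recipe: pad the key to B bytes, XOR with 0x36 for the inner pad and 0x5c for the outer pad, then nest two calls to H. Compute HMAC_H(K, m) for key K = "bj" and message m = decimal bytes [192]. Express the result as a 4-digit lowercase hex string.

02c0

Key "bj" = 62 6a is 2 bytes ≤ B = 7; zero-pad to 7 bytes: K' = 62 6a 00 00 00 00 00.
K' ⊕ ipad = 54 5c 36 36 36 36 36.  K' ⊕ opad = 3e 36 5c 5c 5c 5c 5c.
Inner input = (K'⊕ipad) ∥ m = 54 5c 36 36 36 36 36 ∥ c0.
Inner hash: sum = 84+92+54+54+54+54+54+192 = 638 → 02 7e.
Outer input = (K'⊕opad) ∥ inner = 3e 36 5c 5c 5c 5c 5c ∥ 02 7e.
Outer hash (tag): sum = 62+54+92+92+92+92+92+2+126 = 704 → 02 c0.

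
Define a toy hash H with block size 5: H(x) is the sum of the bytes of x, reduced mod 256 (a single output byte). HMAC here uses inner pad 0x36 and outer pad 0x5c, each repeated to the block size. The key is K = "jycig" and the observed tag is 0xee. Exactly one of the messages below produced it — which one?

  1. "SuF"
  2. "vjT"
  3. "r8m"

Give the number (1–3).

Key "jycig" = 6a 79 63 69 67 is exactly B = 5 bytes: K' = 6a 79 63 69 67.
K' ⊕ ipad = 5c 4f 55 5f 51; K' ⊕ opad = 36 25 3f 35 3b.
m1: inner = H(5c 4f 55 5f 51 53 75 46) = be; tag = H(36 25 3f 35 3b be) = c8
m2: inner = H(5c 4f 55 5f 51 76 6a 54) = e4; tag = H(36 25 3f 35 3b e4) = ee ← matches
m3: inner = H(5c 4f 55 5f 51 72 38 6d) = c7; tag = H(36 25 3f 35 3b c7) = d1

2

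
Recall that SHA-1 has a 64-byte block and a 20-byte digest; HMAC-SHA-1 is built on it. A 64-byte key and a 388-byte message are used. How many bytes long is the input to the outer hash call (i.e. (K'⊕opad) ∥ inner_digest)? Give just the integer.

Key is 64 ≤ 64 bytes, zero-padded: |K'| = 64.
Outer input = (K'⊕opad) ∥ H(inner) → 64 + 20 = 84 bytes.

84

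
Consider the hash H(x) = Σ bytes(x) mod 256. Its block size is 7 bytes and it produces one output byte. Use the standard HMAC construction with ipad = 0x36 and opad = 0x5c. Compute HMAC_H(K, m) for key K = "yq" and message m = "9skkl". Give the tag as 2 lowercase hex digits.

b0

Key "yq" = 79 71 is 2 bytes ≤ B = 7; zero-pad to 7 bytes: K' = 79 71 00 00 00 00 00.
K' ⊕ ipad = 4f 47 36 36 36 36 36.  K' ⊕ opad = 25 2d 5c 5c 5c 5c 5c.
Inner input = (K'⊕ipad) ∥ m = 4f 47 36 36 36 36 36 ∥ 39 73 6b 6b 6c.
Inner hash: sum = 79+71+54+54+54+54+54+57+115+107+107+108 = 914; mod 256 = 146 → 92.
Outer input = (K'⊕opad) ∥ inner = 25 2d 5c 5c 5c 5c 5c ∥ 92.
Outer hash (tag): sum = 37+45+92+92+92+92+92+146 = 688; mod 256 = 176 → b0.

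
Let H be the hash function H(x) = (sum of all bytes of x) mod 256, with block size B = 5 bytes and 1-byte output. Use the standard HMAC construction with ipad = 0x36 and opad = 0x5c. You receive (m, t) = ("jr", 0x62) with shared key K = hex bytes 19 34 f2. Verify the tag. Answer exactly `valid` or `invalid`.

invalid

Key hex bytes 19 34 f2 is 3 bytes ≤ B = 5; zero-pad to 5 bytes: K' = 19 34 f2 00 00.
K' ⊕ ipad = 2f 02 c4 36 36; K' ⊕ opad = 45 68 ae 5c 5c.
Inner hash: sum = 47+2+196+54+54+106+114 = 573; mod 256 = 61 → 3d.
Outer hash (recomputed tag): sum = 69+104+174+92+92+61 = 592; mod 256 = 80 → 50.
Recomputed tag = 50; claimed = 62 → mismatch.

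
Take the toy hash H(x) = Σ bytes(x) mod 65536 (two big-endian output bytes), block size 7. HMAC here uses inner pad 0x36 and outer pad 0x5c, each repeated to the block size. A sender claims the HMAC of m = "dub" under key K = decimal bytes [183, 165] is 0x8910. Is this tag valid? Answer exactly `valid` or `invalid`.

invalid

Key decimal bytes [183, 165] = b7 a5 is 2 bytes ≤ B = 7; zero-pad to 7 bytes: K' = b7 a5 00 00 00 00 00.
K' ⊕ ipad = 81 93 36 36 36 36 36; K' ⊕ opad = eb f9 5c 5c 5c 5c 5c.
Inner hash: sum = 129+147+54+54+54+54+54+100+117+98 = 861 → 03 5d.
Outer hash (recomputed tag): sum = 235+249+92+92+92+92+92+3+93 = 1040 → 04 10.
Recomputed tag = 0410; claimed = 8910 → mismatch.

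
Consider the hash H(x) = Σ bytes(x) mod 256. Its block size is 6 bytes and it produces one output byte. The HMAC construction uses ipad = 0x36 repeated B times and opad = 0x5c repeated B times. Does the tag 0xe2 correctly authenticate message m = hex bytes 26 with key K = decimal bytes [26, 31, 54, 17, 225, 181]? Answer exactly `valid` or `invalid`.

Key decimal bytes [26, 31, 54, 17, 225, 181] = 1a 1f 36 11 e1 b5 is exactly B = 6 bytes: K' = 1a 1f 36 11 e1 b5.
K' ⊕ ipad = 2c 29 00 27 d7 83; K' ⊕ opad = 46 43 6a 4d bd e9.
Inner hash: sum = 44+41+0+39+215+131+38 = 508; mod 256 = 252 → fc.
Outer hash (recomputed tag): sum = 70+67+106+77+189+233+252 = 994; mod 256 = 226 → e2.
Recomputed tag = e2; claimed = e2 → match.

valid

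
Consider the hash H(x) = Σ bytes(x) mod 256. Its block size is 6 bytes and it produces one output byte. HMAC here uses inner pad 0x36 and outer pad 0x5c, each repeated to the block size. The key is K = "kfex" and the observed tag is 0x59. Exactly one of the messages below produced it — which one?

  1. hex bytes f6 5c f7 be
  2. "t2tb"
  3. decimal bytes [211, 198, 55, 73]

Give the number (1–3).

Key "kfex" = 6b 66 65 78 is 4 bytes ≤ B = 6; zero-pad to 6 bytes: K' = 6b 66 65 78 00 00.
K' ⊕ ipad = 5d 50 53 4e 36 36; K' ⊕ opad = 37 3a 39 24 5c 5c.
m1: inner = H(5d 50 53 4e 36 36 f6 5c f7 be) = c1; tag = H(37 3a 39 24 5c 5c c1) = 47
m2: inner = H(5d 50 53 4e 36 36 74 32 74 62) = 36; tag = H(37 3a 39 24 5c 5c 36) = bc
m3: inner = H(5d 50 53 4e 36 36 d3 c6 37 49) = d3; tag = H(37 3a 39 24 5c 5c d3) = 59 ← matches

3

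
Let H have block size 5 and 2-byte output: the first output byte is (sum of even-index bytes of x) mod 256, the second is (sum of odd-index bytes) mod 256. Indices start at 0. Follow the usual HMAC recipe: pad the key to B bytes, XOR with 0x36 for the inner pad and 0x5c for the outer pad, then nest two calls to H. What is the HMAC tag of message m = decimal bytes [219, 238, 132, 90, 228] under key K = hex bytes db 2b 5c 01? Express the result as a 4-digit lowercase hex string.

7aa9

Key hex bytes db 2b 5c 01 is 4 bytes ≤ B = 5; zero-pad to 5 bytes: K' = db 2b 5c 01 00.
K' ⊕ ipad = ed 1d 6a 37 36.  K' ⊕ opad = 87 77 00 5d 5c.
Inner input = (K'⊕ipad) ∥ m = ed 1d 6a 37 36 ∥ db ee 84 5a e4.
Inner hash: even-index sum = 725 mod 256 = 213; odd-index sum = 663 mod 256 = 151 → d5 97.
Outer input = (K'⊕opad) ∥ inner = 87 77 00 5d 5c ∥ d5 97.
Outer hash (tag): even-index sum = 378 mod 256 = 122; odd-index sum = 425 mod 256 = 169 → 7a a9.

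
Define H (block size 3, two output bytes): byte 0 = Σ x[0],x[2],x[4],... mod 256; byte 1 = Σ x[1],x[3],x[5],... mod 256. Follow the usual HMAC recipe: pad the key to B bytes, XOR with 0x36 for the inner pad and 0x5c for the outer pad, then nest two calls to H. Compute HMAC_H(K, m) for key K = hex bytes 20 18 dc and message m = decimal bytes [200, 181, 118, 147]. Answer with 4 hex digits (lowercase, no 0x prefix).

Key hex bytes 20 18 dc is exactly B = 3 bytes: K' = 20 18 dc.
K' ⊕ ipad = 16 2e ea.  K' ⊕ opad = 7c 44 80.
Inner input = (K'⊕ipad) ∥ m = 16 2e ea ∥ c8 b5 76 93.
Inner hash: even-index sum = 584 mod 256 = 72; odd-index sum = 364 mod 256 = 108 → 48 6c.
Outer input = (K'⊕opad) ∥ inner = 7c 44 80 ∥ 48 6c.
Outer hash (tag): even-index sum = 360 mod 256 = 104; odd-index sum = 140 mod 256 = 140 → 68 8c.

688c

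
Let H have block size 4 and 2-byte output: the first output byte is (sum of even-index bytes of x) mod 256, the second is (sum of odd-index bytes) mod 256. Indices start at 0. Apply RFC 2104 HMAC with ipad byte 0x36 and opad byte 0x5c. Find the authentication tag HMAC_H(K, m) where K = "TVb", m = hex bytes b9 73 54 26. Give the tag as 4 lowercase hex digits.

Key "TVb" = 54 56 62 is 3 bytes ≤ B = 4; zero-pad to 4 bytes: K' = 54 56 62 00.
K' ⊕ ipad = 62 60 54 36.  K' ⊕ opad = 08 0a 3e 5c.
Inner input = (K'⊕ipad) ∥ m = 62 60 54 36 ∥ b9 73 54 26.
Inner hash: even-index sum = 451 mod 256 = 195; odd-index sum = 303 mod 256 = 47 → c3 2f.
Outer input = (K'⊕opad) ∥ inner = 08 0a 3e 5c ∥ c3 2f.
Outer hash (tag): even-index sum = 265 mod 256 = 9; odd-index sum = 149 mod 256 = 149 → 09 95.

0995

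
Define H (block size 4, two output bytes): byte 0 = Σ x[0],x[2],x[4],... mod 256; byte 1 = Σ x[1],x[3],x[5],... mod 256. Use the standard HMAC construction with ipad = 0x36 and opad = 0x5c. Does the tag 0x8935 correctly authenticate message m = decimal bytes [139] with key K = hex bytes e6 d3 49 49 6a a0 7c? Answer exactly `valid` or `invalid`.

invalid

Key hex bytes e6 d3 49 49 6a a0 7c is 7 bytes > B = 4, so hash it first: H(key) = 15 bc, then zero-pad to 4 bytes: K' = 15 bc 00 00.
K' ⊕ ipad = 23 8a 36 36; K' ⊕ opad = 49 e0 5c 5c.
Inner hash: even-index sum = 228 mod 256 = 228; odd-index sum = 192 mod 256 = 192 → e4 c0.
Outer hash (recomputed tag): even-index sum = 393 mod 256 = 137; odd-index sum = 508 mod 256 = 252 → 89 fc.
Recomputed tag = 89fc; claimed = 8935 → mismatch.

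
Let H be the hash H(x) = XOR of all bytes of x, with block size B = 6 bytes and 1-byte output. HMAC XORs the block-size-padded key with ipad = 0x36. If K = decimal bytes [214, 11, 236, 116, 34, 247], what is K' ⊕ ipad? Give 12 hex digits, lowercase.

e03dda4214c1

Key decimal bytes [214, 11, 236, 116, 34, 247] = d6 0b ec 74 22 f7 is exactly B = 6 bytes: K' = d6 0b ec 74 22 f7.
XOR each byte with 0x36: d6⊕36=e0, 0b⊕36=3d, ec⊕36=da, 74⊕36=42, 22⊕36=14, f7⊕36=c1.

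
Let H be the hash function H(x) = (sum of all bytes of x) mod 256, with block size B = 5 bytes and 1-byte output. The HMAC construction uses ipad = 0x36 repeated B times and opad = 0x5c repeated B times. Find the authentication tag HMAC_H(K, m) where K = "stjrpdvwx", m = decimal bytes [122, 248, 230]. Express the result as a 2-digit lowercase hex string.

0a

Key "stjrpdvwx" = 73 74 6a 72 70 64 76 77 78 is 9 bytes > B = 5, so hash it first: H(key) = fc, then zero-pad to 5 bytes: K' = fc 00 00 00 00.
K' ⊕ ipad = ca 36 36 36 36.  K' ⊕ opad = a0 5c 5c 5c 5c.
Inner input = (K'⊕ipad) ∥ m = ca 36 36 36 36 ∥ 7a f8 e6.
Inner hash: sum = 202+54+54+54+54+122+248+230 = 1018; mod 256 = 250 → fa.
Outer input = (K'⊕opad) ∥ inner = a0 5c 5c 5c 5c ∥ fa.
Outer hash (tag): sum = 160+92+92+92+92+250 = 778; mod 256 = 10 → 0a.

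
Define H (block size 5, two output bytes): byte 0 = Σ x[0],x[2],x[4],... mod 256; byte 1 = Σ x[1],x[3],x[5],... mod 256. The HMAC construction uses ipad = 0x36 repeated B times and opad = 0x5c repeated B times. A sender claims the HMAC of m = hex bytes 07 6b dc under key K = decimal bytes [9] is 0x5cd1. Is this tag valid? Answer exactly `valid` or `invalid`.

invalid

Key decimal bytes [9] = 09 is 1 byte ≤ B = 5; zero-pad to 5 bytes: K' = 09 00 00 00 00.
K' ⊕ ipad = 3f 36 36 36 36; K' ⊕ opad = 55 5c 5c 5c 5c.
Inner hash: even-index sum = 278 mod 256 = 22; odd-index sum = 335 mod 256 = 79 → 16 4f.
Outer hash (recomputed tag): even-index sum = 348 mod 256 = 92; odd-index sum = 206 mod 256 = 206 → 5c ce.
Recomputed tag = 5cce; claimed = 5cd1 → mismatch.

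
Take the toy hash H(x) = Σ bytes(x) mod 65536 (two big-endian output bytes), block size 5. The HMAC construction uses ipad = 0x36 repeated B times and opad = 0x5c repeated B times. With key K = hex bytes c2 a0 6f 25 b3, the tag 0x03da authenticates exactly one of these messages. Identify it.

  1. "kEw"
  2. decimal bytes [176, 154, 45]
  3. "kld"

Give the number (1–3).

Key hex bytes c2 a0 6f 25 b3 is exactly B = 5 bytes: K' = c2 a0 6f 25 b3.
K' ⊕ ipad = f4 96 59 13 85; K' ⊕ opad = 9e fc 33 79 ef.
m1: inner = H(f4 96 59 13 85 6b 45 77) = 03 a2; tag = H(9e fc 33 79 ef 03 a2) = 03da ← matches
m2: inner = H(f4 96 59 13 85 b0 9a 2d) = 03 f2; tag = H(9e fc 33 79 ef 03 f2) = 042a
m3: inner = H(f4 96 59 13 85 6b 6c 64) = 03 b6; tag = H(9e fc 33 79 ef 03 b6) = 03ee

1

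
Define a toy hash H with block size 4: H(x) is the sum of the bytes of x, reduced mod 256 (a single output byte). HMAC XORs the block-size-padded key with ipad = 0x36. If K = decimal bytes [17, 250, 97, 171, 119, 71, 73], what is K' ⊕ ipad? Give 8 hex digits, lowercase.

28363636

Key decimal bytes [17, 250, 97, 171, 119, 71, 73] = 11 fa 61 ab 77 47 49 is 7 bytes > B = 4, so hash it first: H(key) = 1e, then zero-pad to 4 bytes: K' = 1e 00 00 00.
XOR each byte with 0x36: 1e⊕36=28, 00⊕36=36, 00⊕36=36, 00⊕36=36.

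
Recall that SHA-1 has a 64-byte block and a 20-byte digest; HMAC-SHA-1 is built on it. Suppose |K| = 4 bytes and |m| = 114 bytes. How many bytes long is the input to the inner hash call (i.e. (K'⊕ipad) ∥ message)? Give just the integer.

Key is 4 ≤ 64 bytes, zero-padded: |K'| = 64.
Inner input = (K'⊕ipad) ∥ m → 64 + 114 = 178 bytes.

178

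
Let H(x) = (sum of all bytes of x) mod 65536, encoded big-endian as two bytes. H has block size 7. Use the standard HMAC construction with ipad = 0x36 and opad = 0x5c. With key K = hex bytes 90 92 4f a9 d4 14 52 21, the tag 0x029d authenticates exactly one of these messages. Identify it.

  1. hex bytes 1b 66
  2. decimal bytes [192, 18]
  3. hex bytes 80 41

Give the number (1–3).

Key hex bytes 90 92 4f a9 d4 14 52 21 is 8 bytes > B = 7, so hash it first: H(key) = 03 75, then zero-pad to 7 bytes: K' = 03 75 00 00 00 00 00.
K' ⊕ ipad = 35 43 36 36 36 36 36; K' ⊕ opad = 5f 29 5c 5c 5c 5c 5c.
m1: inner = H(35 43 36 36 36 36 36 1b 66) = 02 07; tag = H(5f 29 5c 5c 5c 5c 5c 02 07) = 025d
m2: inner = H(35 43 36 36 36 36 36 c0 12) = 02 58; tag = H(5f 29 5c 5c 5c 5c 5c 02 58) = 02ae
m3: inner = H(35 43 36 36 36 36 36 80 41) = 02 47; tag = H(5f 29 5c 5c 5c 5c 5c 02 47) = 029d ← matches

3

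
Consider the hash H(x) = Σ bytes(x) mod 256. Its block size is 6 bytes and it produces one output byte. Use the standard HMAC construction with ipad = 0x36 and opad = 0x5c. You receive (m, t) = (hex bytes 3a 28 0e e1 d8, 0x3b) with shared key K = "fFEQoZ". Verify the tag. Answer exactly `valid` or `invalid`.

valid

Key "fFEQoZ" = 66 46 45 51 6f 5a is exactly B = 6 bytes: K' = 66 46 45 51 6f 5a.
K' ⊕ ipad = 50 70 73 67 59 6c; K' ⊕ opad = 3a 1a 19 0d 33 06.
Inner hash: sum = 80+112+115+103+89+108+58+40+14+225+216 = 1160; mod 256 = 136 → 88.
Outer hash (recomputed tag): sum = 58+26+25+13+51+6+136 = 315; mod 256 = 59 → 3b.
Recomputed tag = 3b; claimed = 3b → match.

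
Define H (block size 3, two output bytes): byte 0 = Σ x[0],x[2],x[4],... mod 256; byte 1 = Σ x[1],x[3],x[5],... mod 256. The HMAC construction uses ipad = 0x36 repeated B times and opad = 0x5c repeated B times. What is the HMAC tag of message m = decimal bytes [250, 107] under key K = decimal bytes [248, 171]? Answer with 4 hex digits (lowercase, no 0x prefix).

9766

Key decimal bytes [248, 171] = f8 ab is 2 bytes ≤ B = 3; zero-pad to 3 bytes: K' = f8 ab 00.
K' ⊕ ipad = ce 9d 36.  K' ⊕ opad = a4 f7 5c.
Inner input = (K'⊕ipad) ∥ m = ce 9d 36 ∥ fa 6b.
Inner hash: even-index sum = 367 mod 256 = 111; odd-index sum = 407 mod 256 = 151 → 6f 97.
Outer input = (K'⊕opad) ∥ inner = a4 f7 5c ∥ 6f 97.
Outer hash (tag): even-index sum = 407 mod 256 = 151; odd-index sum = 358 mod 256 = 102 → 97 66.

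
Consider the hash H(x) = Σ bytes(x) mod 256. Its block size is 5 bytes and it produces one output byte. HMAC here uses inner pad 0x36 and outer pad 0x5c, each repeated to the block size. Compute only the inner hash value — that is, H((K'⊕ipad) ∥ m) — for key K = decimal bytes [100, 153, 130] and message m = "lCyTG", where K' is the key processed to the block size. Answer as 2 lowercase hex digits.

Key decimal bytes [100, 153, 130] = 64 99 82 is 3 bytes ≤ B = 5; zero-pad to 5 bytes: K' = 64 99 82 00 00.
K' ⊕ ipad = 52 af b4 36 36.
Inner input = 52 af b4 36 36 ∥ 6c 43 79 54 47.
Inner hash: sum = 82+175+180+54+54+108+67+121+84+71 = 996; mod 256 = 228 → e4.

e4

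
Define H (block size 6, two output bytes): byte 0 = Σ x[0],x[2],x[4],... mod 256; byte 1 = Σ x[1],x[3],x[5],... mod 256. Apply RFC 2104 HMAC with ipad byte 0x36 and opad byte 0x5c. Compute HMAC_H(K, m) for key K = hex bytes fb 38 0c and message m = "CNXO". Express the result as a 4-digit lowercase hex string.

Key hex bytes fb 38 0c is 3 bytes ≤ B = 6; zero-pad to 6 bytes: K' = fb 38 0c 00 00 00.
K' ⊕ ipad = cd 0e 3a 36 36 36.  K' ⊕ opad = a7 64 50 5c 5c 5c.
Inner input = (K'⊕ipad) ∥ m = cd 0e 3a 36 36 36 ∥ 43 4e 58 4f.
Inner hash: even-index sum = 472 mod 256 = 216; odd-index sum = 279 mod 256 = 23 → d8 17.
Outer input = (K'⊕opad) ∥ inner = a7 64 50 5c 5c 5c ∥ d8 17.
Outer hash (tag): even-index sum = 555 mod 256 = 43; odd-index sum = 307 mod 256 = 51 → 2b 33.

2b33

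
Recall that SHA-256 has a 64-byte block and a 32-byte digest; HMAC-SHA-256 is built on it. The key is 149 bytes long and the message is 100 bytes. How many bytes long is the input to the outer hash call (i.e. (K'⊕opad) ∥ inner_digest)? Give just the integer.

Key is 149 > 64 bytes, so it is hashed to 32 bytes then zero-padded to 64: |K'| = 64.
Outer input = (K'⊕opad) ∥ H(inner) → 64 + 32 = 96 bytes.

96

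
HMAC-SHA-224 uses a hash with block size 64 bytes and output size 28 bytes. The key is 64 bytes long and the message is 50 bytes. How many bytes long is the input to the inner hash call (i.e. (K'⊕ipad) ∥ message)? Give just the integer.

Key is 64 ≤ 64 bytes, zero-padded: |K'| = 64.
Inner input = (K'⊕ipad) ∥ m → 64 + 50 = 114 bytes.

114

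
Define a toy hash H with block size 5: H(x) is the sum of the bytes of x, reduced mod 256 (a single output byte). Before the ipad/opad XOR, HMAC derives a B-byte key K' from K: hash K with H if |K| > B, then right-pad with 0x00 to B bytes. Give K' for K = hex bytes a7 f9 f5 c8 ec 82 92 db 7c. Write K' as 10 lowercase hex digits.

|K| = 9 > B = 5, so first hash the key.
H(K): sum = 167+249+245+200+236+130+146+219+124 = 1716; mod 256 = 180 → b4.
Zero-pad H(K) = b4 to 5 bytes: K' = b4 00 00 00 00.

b400000000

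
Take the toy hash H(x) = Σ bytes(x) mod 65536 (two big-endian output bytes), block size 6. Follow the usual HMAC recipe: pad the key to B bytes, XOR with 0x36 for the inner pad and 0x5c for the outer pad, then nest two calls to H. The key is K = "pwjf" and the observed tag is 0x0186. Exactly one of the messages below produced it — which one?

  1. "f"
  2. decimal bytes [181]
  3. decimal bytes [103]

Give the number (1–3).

Key "pwjf" = 70 77 6a 66 is 4 bytes ≤ B = 6; zero-pad to 6 bytes: K' = 70 77 6a 66 00 00.
K' ⊕ ipad = 46 41 5c 50 36 36; K' ⊕ opad = 2c 2b 36 3a 5c 5c.
m1: inner = H(46 41 5c 50 36 36 66) = 02 05; tag = H(2c 2b 36 3a 5c 5c 02 05) = 0186 ← matches
m2: inner = H(46 41 5c 50 36 36 b5) = 02 54; tag = H(2c 2b 36 3a 5c 5c 02 54) = 01d5
m3: inner = H(46 41 5c 50 36 36 67) = 02 06; tag = H(2c 2b 36 3a 5c 5c 02 06) = 0187

1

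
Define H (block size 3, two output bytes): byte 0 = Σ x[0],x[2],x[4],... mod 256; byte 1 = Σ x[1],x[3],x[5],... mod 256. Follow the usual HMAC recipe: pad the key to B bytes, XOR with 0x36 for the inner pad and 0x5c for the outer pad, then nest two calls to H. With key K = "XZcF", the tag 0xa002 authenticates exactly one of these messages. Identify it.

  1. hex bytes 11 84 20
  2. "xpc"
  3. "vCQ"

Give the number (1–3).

Key "XZcF" = 58 5a 63 46 is 4 bytes > B = 3, so hash it first: H(key) = bb a0, then zero-pad to 3 bytes: K' = bb a0 00.
K' ⊕ ipad = 8d 96 36; K' ⊕ opad = e7 fc 5c.
m1: inner = H(8d 96 36 11 84 20) = 47 c7; tag = H(e7 fc 5c 47 c7) = 0a43
m2: inner = H(8d 96 36 78 70 63) = 33 71; tag = H(e7 fc 5c 33 71) = b42f
m3: inner = H(8d 96 36 76 43 51) = 06 5d; tag = H(e7 fc 5c 06 5d) = a002 ← matches

3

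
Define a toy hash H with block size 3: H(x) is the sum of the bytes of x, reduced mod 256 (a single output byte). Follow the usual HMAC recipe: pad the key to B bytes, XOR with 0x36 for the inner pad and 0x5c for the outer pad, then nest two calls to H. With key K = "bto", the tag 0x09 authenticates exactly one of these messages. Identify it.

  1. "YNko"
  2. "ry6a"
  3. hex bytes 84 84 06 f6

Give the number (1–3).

Key "bto" = 62 74 6f is exactly B = 3 bytes: K' = 62 74 6f.
K' ⊕ ipad = 54 42 59; K' ⊕ opad = 3e 28 33.
m1: inner = H(54 42 59 59 4e 6b 6f) = 70; tag = H(3e 28 33 70) = 09 ← matches
m2: inner = H(54 42 59 72 79 36 61) = 71; tag = H(3e 28 33 71) = 0a
m3: inner = H(54 42 59 84 84 06 f6) = f3; tag = H(3e 28 33 f3) = 8c

1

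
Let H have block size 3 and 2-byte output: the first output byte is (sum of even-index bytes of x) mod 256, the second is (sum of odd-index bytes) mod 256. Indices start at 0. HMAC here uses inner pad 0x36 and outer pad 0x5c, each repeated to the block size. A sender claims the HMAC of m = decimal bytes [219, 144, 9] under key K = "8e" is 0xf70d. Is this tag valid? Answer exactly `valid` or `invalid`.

Key "8e" = 38 65 is 2 bytes ≤ B = 3; zero-pad to 3 bytes: K' = 38 65 00.
K' ⊕ ipad = 0e 53 36; K' ⊕ opad = 64 39 5c.
Inner hash: even-index sum = 212 mod 256 = 212; odd-index sum = 311 mod 256 = 55 → d4 37.
Outer hash (recomputed tag): even-index sum = 247 mod 256 = 247; odd-index sum = 269 mod 256 = 13 → f7 0d.
Recomputed tag = f70d; claimed = f70d → match.

valid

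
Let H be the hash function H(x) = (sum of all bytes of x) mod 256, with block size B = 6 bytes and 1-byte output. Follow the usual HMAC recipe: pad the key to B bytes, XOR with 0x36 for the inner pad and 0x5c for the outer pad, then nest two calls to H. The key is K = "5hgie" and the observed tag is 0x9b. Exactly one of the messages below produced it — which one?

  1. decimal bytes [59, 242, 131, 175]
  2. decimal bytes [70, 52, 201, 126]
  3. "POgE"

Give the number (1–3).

Key "5hgie" = 35 68 67 69 65 is 5 bytes ≤ B = 6; zero-pad to 6 bytes: K' = 35 68 67 69 65 00.
K' ⊕ ipad = 03 5e 51 5f 53 36; K' ⊕ opad = 69 34 3b 35 39 5c.
m1: inner = H(03 5e 51 5f 53 36 3b f2 83 af) = f9; tag = H(69 34 3b 35 39 5c f9) = 9b ← matches
m2: inner = H(03 5e 51 5f 53 36 46 34 c9 7e) = 5b; tag = H(69 34 3b 35 39 5c 5b) = fd
m3: inner = H(03 5e 51 5f 53 36 50 4f 67 45) = e5; tag = H(69 34 3b 35 39 5c e5) = 87

1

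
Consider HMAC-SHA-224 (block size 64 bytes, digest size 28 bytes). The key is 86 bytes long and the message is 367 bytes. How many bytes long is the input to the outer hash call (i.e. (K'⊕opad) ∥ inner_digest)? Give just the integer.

92

Key is 86 > 64 bytes, so it is hashed to 28 bytes then zero-padded to 64: |K'| = 64.
Outer input = (K'⊕opad) ∥ H(inner) → 64 + 28 = 92 bytes.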